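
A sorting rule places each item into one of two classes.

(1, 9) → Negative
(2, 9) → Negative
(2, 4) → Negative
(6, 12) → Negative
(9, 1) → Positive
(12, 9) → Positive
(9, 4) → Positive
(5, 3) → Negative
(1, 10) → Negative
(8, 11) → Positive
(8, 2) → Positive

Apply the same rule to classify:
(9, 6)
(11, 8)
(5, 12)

The pattern is that an item is 'Positive' exactly when: first ≥ 8.
(9, 6): Positive (first 9).
(11, 8): Positive (first 11).
(5, 12): Negative (first 5).

Positive, Positive, Negative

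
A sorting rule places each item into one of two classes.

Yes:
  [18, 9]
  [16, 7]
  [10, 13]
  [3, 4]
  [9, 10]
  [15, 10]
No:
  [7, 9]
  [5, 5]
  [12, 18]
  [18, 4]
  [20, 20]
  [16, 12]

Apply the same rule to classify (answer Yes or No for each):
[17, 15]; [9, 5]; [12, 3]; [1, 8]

No, No, Yes, Yes

The common property of the 'Yes' items is: sum is odd. No 'No' item has it.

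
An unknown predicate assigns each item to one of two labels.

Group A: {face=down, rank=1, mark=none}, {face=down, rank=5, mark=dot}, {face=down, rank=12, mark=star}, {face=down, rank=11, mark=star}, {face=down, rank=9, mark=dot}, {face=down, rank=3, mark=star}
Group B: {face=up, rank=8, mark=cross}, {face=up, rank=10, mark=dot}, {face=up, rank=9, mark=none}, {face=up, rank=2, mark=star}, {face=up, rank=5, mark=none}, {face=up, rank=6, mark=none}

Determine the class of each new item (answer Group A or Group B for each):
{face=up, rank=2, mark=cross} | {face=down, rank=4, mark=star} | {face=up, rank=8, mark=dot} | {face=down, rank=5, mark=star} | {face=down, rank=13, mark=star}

Group B, Group A, Group B, Group A, Group A

Rule: face is down. This holds for each 'Group A' example and fails for each 'Group B' one.
Group B: {face=up, rank=2, mark=cross}, since face is up.
Group A: {face=down, rank=4, mark=star}, since face is down.
Group B: {face=up, rank=8, mark=dot}, since face is up.
Group A: {face=down, rank=5, mark=star}, since face is down.
Group A: {face=down, rank=13, mark=star}, since face is down.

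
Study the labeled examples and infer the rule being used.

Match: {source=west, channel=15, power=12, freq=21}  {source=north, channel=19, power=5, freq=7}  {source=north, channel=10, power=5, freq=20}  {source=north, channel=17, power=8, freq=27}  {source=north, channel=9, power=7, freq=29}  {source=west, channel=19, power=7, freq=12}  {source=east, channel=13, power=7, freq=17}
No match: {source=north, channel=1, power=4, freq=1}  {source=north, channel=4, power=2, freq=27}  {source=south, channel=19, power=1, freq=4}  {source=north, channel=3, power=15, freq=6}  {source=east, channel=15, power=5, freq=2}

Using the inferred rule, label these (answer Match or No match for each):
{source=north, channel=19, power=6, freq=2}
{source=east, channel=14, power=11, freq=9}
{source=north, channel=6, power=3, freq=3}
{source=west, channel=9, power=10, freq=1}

No match, Match, No match, No match

The rule appears to be: power ≥ 4 AND freq ≥ 7.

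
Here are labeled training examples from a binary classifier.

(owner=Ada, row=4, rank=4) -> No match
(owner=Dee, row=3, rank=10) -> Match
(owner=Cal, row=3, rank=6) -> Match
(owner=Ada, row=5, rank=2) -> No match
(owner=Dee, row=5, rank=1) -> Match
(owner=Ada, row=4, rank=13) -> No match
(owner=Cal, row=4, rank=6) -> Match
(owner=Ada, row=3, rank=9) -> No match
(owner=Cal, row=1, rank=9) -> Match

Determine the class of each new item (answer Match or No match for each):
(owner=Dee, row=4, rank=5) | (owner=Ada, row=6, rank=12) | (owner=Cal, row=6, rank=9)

Looking at the examples, the only property every 'Match' case has and every 'No match' case lacks is: owner is not Ada.

Match, No match, Match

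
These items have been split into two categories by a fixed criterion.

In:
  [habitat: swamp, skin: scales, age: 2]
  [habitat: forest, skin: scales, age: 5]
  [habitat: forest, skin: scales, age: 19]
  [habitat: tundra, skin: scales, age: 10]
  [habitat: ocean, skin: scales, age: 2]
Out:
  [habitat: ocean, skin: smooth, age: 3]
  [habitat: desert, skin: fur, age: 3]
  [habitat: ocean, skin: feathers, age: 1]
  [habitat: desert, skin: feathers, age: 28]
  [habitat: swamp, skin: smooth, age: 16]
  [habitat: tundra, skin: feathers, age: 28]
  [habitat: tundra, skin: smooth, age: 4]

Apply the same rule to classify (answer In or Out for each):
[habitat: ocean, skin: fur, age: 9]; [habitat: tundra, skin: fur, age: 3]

A rule that fits every label: skin is scales — true of each 'In' example, false of each 'Out' one.
[habitat: ocean, skin: fur, age: 9]: skin is fur — does not satisfy this, so Out. [habitat: tundra, skin: fur, age: 3]: skin is fur — does not satisfy this, so Out.

Out, Out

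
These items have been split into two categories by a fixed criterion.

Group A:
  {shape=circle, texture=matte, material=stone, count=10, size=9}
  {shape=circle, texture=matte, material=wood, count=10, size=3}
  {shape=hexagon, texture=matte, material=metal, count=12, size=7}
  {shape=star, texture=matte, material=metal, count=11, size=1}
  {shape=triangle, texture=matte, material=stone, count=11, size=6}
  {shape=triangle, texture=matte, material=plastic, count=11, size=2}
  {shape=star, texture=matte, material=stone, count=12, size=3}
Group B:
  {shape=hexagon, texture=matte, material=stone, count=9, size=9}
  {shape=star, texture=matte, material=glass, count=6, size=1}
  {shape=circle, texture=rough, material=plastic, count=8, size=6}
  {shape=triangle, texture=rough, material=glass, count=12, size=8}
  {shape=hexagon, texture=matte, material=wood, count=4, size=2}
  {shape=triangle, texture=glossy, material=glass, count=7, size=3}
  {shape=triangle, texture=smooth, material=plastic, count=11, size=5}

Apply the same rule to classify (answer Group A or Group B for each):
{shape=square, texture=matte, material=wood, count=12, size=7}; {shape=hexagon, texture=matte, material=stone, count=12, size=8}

Group A, Group A

Rule: texture is matte AND count ≥ 10. This holds for each 'Group A' example and fails for each 'Group B' one.
Group A: {shape=square, texture=matte, material=wood, count=12, size=7}, since texture is matte, count = 12.
Group A: {shape=hexagon, texture=matte, material=stone, count=12, size=8}, since texture is matte, count = 12.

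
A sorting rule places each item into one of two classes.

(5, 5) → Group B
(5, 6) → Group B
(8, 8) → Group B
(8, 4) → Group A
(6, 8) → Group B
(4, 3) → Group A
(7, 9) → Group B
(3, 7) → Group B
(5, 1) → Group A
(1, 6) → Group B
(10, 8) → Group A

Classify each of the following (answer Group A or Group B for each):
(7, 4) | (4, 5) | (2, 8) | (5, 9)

Group A, Group B, Group B, Group B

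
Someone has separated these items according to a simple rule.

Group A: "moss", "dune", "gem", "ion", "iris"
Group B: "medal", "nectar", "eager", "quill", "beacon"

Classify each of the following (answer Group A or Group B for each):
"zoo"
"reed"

The common property of the 'Group A' items is: length ≤ 4. No 'Group B' item has it.

Group A, Group A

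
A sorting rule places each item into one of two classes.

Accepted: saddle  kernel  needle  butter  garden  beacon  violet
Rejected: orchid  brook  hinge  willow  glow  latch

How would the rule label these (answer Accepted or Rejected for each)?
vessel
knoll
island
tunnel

Accepted, Rejected, Rejected, Accepted

The simplest hypothesis consistent with all the labels is: even length AND contains 'e'.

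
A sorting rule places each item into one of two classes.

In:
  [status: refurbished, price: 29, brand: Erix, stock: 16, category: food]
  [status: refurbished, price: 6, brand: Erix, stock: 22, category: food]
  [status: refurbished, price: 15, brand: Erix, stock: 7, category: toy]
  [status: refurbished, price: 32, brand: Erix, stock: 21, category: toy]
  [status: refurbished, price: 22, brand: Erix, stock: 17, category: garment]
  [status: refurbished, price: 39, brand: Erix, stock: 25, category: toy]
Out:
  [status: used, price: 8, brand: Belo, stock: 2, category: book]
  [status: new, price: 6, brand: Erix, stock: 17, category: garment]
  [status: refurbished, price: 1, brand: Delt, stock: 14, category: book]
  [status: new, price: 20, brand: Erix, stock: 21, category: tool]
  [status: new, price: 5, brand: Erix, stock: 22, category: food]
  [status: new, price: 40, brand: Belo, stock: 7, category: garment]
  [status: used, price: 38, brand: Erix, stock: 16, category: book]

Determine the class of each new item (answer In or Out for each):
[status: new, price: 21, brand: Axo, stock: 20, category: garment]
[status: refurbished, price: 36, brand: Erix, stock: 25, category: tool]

Every 'In' example satisfies: brand is Erix AND status is refurbished. None of the 'Out' examples do.

Out, In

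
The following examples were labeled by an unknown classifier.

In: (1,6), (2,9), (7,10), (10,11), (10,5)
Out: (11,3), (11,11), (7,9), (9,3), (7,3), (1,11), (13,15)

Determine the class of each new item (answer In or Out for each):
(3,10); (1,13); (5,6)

The rule appears to be: sum is odd.
(3,10): 3+10 = 13, passes → In.
(1,13): 1+13 = 14, fails this test → Out.
(5,6): 5+6 = 11, passes → In.

In, Out, In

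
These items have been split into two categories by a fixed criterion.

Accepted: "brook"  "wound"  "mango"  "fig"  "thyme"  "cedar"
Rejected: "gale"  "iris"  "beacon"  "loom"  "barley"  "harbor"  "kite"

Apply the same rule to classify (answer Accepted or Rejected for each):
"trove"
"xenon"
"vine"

Accepted, Accepted, Rejected

Rule: odd length. This holds for each 'Accepted' example and fails for each 'Rejected' one.
"trove": length 5, matches → Accepted.
"xenon": length 5, matches → Accepted.
"vine": length 4, does not pass → Rejected.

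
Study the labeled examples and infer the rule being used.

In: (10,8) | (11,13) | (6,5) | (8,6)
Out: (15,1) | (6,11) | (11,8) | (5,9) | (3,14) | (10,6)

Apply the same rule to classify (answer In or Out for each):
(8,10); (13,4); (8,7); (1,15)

In, Out, In, Out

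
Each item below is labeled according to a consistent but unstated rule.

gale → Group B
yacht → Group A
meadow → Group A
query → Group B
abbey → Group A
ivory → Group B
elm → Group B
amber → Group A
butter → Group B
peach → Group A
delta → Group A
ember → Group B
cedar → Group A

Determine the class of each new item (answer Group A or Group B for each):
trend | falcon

Group B, Group A

Every 'Group A' example satisfies: length ≥ 5 AND contains 'a'. None of the 'Group B' examples do.
trend: length 5, no 'a', does not pass → Group B.
falcon: length 6, has 'a', qualifies → Group A.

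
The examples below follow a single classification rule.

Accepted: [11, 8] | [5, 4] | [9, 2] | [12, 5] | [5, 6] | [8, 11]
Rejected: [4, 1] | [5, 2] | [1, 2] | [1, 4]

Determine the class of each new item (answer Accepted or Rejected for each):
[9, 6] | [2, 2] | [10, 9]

Accepted, Rejected, Accepted

The distinguishing property — sum ≥ 9 — holds for all the 'Accepted' cases and none of the 'Rejected' cases.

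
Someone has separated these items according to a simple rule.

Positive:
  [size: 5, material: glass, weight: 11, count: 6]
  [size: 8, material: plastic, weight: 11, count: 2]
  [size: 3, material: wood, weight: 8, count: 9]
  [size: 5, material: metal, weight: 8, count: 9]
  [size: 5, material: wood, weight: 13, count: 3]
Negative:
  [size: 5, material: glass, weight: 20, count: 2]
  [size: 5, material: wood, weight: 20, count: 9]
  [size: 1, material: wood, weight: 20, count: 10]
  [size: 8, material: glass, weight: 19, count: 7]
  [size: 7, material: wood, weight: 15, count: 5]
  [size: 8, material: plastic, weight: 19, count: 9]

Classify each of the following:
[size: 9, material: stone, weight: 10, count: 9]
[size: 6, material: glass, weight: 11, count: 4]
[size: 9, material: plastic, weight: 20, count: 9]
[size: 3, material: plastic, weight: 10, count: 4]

Positive, Positive, Negative, Positive

'Positive' ⟺ weight ≤ 13.
[size: 9, material: stone, weight: 10, count: 9]: weight = 10, passes → Positive. [size: 6, material: glass, weight: 11, count: 4]: weight = 11, passes → Positive. [size: 9, material: plastic, weight: 20, count: 9]: weight = 20, does not pass → Negative. [size: 3, material: plastic, weight: 10, count: 4]: weight = 10, passes → Positive.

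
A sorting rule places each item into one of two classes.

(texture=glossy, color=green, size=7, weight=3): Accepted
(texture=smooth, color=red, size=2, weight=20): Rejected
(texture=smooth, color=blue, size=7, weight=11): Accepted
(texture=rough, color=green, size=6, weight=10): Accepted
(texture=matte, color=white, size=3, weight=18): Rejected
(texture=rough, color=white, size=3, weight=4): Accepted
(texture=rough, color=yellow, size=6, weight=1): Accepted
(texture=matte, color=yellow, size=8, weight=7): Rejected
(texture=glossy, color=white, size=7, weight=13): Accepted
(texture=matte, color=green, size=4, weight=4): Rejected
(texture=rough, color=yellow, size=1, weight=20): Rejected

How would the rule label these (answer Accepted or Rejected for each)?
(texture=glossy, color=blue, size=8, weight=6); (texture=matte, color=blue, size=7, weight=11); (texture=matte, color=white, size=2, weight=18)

Accepted, Rejected, Rejected

The pattern is that an item is 'Accepted' exactly when: texture is not matte AND size ≥ 3.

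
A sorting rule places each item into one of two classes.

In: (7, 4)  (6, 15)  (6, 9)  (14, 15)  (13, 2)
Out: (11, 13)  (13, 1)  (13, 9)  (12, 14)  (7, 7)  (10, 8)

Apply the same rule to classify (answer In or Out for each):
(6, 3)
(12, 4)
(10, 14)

In, Out, Out

A rule that fits every label: sum is odd — true of each 'In' example, false of each 'Out' one.
In: (6, 3), since 6+3 = 9.
Out: (12, 4), since 12+4 = 16.
Out: (10, 14), since 10+14 = 24.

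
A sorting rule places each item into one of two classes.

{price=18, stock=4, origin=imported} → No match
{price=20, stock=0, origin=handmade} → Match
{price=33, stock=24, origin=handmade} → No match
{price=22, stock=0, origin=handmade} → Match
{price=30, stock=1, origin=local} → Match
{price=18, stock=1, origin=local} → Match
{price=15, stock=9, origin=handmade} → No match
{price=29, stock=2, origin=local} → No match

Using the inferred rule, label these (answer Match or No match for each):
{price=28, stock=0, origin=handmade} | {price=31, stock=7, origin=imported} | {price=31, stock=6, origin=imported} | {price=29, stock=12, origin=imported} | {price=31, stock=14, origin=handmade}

The simplest hypothesis consistent with all the labels is: stock ≤ 1.
{price=28, stock=0, origin=handmade} — stock = 0, hence Match. {price=31, stock=7, origin=imported} — stock = 7, hence No match. {price=31, stock=6, origin=imported} — stock = 6, hence No match. {price=29, stock=12, origin=imported} — stock = 12, hence No match. {price=31, stock=14, origin=handmade} — stock = 14, hence No match.

Match, No match, No match, No match, No match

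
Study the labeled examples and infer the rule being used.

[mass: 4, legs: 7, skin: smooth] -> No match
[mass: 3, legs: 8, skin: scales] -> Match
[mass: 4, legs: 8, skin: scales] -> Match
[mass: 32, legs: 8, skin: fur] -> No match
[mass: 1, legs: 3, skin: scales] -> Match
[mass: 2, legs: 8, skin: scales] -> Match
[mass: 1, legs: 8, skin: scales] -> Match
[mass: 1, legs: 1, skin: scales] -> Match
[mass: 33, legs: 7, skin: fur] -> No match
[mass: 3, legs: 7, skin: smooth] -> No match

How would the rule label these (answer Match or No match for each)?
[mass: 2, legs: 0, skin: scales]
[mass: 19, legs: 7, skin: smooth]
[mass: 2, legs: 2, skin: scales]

Match, No match, Match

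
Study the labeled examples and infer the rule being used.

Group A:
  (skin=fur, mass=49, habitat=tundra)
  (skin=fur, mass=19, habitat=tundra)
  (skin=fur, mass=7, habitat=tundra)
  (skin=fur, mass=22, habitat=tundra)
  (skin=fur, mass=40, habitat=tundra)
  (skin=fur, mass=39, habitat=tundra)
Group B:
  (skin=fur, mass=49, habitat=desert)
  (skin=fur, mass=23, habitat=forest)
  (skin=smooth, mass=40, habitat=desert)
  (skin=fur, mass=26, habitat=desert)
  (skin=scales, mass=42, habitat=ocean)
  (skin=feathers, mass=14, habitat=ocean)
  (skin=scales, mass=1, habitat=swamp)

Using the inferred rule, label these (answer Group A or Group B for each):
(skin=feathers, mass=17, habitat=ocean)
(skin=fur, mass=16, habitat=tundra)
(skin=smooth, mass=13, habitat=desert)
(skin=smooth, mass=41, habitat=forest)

Every 'Group A' example satisfies: habitat is tundra. None of the 'Group B' examples do.
(skin=feathers, mass=17, habitat=ocean) → habitat is ocean → Group B.
(skin=fur, mass=16, habitat=tundra) → habitat is tundra → Group A.
(skin=smooth, mass=13, habitat=desert) → habitat is desert → Group B.
(skin=smooth, mass=41, habitat=forest) → habitat is forest → Group B.

Group B, Group A, Group B, Group B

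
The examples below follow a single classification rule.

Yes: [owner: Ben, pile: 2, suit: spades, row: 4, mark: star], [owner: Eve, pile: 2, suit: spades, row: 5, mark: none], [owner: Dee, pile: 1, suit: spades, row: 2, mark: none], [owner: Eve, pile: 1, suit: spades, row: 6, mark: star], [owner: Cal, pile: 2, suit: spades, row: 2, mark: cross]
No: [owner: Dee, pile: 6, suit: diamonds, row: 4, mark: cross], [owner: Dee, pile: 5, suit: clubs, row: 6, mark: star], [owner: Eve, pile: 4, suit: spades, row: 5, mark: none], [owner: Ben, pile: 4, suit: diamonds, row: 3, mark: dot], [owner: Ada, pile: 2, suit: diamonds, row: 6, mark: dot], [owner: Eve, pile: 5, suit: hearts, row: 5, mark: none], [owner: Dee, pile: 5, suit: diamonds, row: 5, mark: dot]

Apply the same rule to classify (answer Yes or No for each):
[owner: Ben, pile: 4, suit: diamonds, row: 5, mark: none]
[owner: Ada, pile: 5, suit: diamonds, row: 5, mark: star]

The pattern is that an item is 'Yes' exactly when: suit is spades AND pile ≤ 2.

No, No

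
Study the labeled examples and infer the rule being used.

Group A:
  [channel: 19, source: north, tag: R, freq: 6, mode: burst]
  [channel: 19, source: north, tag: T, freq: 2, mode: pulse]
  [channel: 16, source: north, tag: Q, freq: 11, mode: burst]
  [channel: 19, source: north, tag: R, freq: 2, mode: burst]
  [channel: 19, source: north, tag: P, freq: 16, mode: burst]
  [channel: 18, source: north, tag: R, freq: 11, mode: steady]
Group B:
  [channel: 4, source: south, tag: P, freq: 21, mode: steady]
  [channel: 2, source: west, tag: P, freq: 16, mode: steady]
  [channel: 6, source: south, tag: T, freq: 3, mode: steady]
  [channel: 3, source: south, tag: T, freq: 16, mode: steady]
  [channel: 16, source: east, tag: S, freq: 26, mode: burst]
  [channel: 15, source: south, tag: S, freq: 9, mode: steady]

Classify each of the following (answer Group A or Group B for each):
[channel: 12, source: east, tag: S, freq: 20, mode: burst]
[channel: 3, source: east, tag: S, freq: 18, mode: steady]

Rule: source is north. This holds for each 'Group A' example and fails for each 'Group B' one.
Group B: [channel: 12, source: east, tag: S, freq: 20, mode: burst], since source is east.
Group B: [channel: 3, source: east, tag: S, freq: 18, mode: steady], since source is east.

Group B, Group B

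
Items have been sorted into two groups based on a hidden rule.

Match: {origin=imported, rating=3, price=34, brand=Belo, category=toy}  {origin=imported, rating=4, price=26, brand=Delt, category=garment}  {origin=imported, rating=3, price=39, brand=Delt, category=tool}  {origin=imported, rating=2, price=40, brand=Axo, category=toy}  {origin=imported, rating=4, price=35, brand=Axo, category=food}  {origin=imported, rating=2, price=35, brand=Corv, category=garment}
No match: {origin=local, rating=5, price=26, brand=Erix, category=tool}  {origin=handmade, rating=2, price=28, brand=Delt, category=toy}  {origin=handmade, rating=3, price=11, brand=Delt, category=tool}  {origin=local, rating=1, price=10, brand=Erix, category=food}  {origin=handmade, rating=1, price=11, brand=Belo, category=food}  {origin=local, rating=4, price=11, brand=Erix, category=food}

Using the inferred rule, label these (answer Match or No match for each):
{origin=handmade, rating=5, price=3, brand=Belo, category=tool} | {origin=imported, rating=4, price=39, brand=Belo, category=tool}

No match, Match

The pattern is that an item is 'Match' exactly when: origin is imported.
No match: {origin=handmade, rating=5, price=3, brand=Belo, category=tool}, since origin is handmade.
Match: {origin=imported, rating=4, price=39, brand=Belo, category=tool}, since origin is imported.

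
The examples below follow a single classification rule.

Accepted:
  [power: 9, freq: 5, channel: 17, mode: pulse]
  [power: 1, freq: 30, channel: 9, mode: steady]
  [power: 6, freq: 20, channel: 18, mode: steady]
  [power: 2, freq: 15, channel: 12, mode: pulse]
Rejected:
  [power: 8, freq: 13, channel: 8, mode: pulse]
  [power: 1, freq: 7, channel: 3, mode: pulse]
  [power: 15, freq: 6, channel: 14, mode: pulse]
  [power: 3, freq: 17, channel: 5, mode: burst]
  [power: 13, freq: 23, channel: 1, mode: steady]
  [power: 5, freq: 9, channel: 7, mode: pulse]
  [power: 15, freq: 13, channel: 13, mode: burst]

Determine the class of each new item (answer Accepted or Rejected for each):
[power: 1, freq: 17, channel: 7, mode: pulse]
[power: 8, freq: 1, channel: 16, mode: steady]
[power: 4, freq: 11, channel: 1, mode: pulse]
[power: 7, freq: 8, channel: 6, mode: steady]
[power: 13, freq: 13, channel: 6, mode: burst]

Rejected, Accepted, Rejected, Rejected, Rejected

All 'Accepted' examples share one property — channel ≥ 9 AND power ≤ 9 — and every 'Rejected' example lacks it.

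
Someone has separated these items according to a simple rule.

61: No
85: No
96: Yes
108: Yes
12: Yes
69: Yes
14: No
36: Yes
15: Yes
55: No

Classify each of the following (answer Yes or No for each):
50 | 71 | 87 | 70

No, No, Yes, No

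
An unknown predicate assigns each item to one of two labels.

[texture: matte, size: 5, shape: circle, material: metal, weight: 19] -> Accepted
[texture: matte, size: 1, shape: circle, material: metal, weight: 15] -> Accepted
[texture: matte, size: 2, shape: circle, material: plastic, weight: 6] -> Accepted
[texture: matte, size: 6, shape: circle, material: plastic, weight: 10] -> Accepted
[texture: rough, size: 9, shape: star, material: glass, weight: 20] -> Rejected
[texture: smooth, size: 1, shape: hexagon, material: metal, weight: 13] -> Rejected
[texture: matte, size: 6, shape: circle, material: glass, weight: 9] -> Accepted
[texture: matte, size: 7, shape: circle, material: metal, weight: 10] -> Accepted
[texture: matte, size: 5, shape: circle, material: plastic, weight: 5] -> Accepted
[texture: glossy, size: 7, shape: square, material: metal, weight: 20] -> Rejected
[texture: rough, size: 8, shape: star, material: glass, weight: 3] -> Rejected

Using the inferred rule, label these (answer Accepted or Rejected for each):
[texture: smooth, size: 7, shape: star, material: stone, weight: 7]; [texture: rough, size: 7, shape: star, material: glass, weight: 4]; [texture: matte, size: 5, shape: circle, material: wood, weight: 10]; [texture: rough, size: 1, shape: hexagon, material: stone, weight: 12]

Rejected, Rejected, Accepted, Rejected

The rule appears to be: shape is circle.
[texture: smooth, size: 7, shape: star, material: stone, weight: 7] — shape is star, hence Rejected.
[texture: rough, size: 7, shape: star, material: glass, weight: 4] — shape is star, hence Rejected.
[texture: matte, size: 5, shape: circle, material: wood, weight: 10] — shape is circle, hence Accepted.
[texture: rough, size: 1, shape: hexagon, material: stone, weight: 12] — shape is hexagon, hence Rejected.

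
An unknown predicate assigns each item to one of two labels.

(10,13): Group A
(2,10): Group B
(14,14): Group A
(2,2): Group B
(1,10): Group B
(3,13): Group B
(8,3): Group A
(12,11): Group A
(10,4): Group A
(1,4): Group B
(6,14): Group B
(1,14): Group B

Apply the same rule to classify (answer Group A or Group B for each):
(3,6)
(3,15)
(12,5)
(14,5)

The common property of the 'Group A' items is: first ≥ 8. No 'Group B' item has it.
(3,6): first 3 — fails this test, so Group B. (3,15): first 3 — fails this test, so Group B. (12,5): first 12 — passes, so Group A. (14,5): first 14 — passes, so Group A.

Group B, Group B, Group A, Group A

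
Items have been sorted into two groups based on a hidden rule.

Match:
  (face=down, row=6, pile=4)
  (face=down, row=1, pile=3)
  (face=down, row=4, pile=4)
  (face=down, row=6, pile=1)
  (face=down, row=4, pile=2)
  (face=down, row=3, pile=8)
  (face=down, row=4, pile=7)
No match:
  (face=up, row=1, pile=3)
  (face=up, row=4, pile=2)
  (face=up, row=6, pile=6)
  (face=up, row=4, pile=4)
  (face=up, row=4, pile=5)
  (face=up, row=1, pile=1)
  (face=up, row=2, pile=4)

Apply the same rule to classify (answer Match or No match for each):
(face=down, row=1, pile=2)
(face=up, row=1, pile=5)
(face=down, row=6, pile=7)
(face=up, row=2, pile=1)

The rule appears to be: face is down.
(face=down, row=1, pile=2): face is down, matches → Match.
(face=up, row=1, pile=5): face is up, doesn't match → No match.
(face=down, row=6, pile=7): face is down, matches → Match.
(face=up, row=2, pile=1): face is up, doesn't match → No match.

Match, No match, Match, No match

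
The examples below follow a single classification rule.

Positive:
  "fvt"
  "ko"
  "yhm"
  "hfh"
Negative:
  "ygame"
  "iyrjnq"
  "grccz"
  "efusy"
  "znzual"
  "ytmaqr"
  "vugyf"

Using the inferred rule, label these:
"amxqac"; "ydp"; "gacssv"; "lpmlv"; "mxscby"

Negative, Positive, Negative, Negative, Negative

The classifier is using: length ≤ 3.
"amxqac" — length 6, hence Negative. "ydp" — length 3, hence Positive. "gacssv" — length 6, hence Negative. "lpmlv" — length 5, hence Negative. "mxscby" — length 6, hence Negative.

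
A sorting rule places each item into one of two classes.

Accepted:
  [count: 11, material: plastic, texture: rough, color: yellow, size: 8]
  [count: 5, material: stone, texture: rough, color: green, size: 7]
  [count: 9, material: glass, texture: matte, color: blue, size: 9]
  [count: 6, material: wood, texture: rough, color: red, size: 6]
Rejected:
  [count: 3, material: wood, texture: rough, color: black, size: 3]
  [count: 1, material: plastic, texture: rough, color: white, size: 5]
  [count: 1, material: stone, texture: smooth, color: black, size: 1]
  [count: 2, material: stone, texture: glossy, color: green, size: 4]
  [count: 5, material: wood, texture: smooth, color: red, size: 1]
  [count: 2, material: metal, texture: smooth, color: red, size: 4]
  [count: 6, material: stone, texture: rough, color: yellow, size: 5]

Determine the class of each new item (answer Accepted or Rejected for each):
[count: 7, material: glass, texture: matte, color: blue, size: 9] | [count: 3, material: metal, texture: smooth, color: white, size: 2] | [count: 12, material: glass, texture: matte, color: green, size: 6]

Accepted, Rejected, Accepted

The simplest hypothesis consistent with all the labels is: size ≥ 6.
[count: 7, material: glass, texture: matte, color: blue, size: 9] → size = 9 → Accepted. [count: 3, material: metal, texture: smooth, color: white, size: 2] → size = 2 → Rejected. [count: 12, material: glass, texture: matte, color: green, size: 6] → size = 6 → Accepted.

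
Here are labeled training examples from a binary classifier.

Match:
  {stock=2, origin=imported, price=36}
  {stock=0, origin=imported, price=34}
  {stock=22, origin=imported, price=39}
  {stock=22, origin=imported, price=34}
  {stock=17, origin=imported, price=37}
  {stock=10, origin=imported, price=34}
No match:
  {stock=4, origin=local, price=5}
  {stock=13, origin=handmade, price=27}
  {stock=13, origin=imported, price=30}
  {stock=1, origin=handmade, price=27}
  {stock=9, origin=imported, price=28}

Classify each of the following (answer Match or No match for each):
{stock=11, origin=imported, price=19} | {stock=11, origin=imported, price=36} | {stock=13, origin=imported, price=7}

No match, Match, No match

The common property of the 'Match' items is: price ≥ 34. No 'No match' item has it.
{stock=11, origin=imported, price=19}: price = 19, doesn't qualify → No match.
{stock=11, origin=imported, price=36}: price = 36, satisfies this → Match.
{stock=13, origin=imported, price=7}: price = 7, doesn't qualify → No match.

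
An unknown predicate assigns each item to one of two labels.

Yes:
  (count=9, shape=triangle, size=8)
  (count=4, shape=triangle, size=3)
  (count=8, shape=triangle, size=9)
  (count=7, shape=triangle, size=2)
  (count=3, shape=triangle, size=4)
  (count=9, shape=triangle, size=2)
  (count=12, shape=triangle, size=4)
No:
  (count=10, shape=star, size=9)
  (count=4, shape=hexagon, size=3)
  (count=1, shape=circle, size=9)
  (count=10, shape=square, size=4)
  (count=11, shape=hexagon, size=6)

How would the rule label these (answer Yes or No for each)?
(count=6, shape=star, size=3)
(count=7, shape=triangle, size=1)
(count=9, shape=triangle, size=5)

No, Yes, Yes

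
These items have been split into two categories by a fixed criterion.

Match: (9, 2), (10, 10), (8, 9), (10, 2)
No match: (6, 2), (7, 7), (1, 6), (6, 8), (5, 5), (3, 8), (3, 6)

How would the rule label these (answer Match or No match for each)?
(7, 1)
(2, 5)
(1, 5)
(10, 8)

No match, No match, No match, Match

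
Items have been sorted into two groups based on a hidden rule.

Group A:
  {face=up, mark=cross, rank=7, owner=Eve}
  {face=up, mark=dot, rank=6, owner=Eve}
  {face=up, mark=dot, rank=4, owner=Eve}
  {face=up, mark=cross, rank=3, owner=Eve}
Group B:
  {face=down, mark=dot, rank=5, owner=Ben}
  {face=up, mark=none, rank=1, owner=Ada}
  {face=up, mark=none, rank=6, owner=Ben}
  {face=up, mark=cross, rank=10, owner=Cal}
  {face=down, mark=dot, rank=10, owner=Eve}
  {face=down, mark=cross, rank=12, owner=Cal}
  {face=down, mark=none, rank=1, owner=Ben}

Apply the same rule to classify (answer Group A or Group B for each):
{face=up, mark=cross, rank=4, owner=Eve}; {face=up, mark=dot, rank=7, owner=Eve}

Group A, Group A

'Group A' ⟺ owner is Eve AND face is up.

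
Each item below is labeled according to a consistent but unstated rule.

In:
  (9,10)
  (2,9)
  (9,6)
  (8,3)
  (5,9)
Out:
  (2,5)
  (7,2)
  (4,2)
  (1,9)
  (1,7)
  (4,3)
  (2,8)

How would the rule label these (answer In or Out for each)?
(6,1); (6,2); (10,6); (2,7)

Out, Out, In, Out

The common property of the 'In' items is: sum ≥ 11. No 'Out' item has it.
(6,1) → 6+1 = 7 → Out. (6,2) → 6+2 = 8 → Out. (10,6) → 10+6 = 16 → In. (2,7) → 2+7 = 9 → Out.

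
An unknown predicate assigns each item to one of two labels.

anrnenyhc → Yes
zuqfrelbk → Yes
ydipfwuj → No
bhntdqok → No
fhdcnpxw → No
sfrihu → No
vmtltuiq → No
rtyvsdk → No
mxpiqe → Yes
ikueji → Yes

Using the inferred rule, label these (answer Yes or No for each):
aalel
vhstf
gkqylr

Yes, No, No

A rule that fits every label: contains 'e' — true of each 'Yes' example, false of each 'No' one.
aalel: has 'e', checks out → Yes.
vhstf: no 'e', does not satisfy this → No.
gkqylr: no 'e', does not satisfy this → No.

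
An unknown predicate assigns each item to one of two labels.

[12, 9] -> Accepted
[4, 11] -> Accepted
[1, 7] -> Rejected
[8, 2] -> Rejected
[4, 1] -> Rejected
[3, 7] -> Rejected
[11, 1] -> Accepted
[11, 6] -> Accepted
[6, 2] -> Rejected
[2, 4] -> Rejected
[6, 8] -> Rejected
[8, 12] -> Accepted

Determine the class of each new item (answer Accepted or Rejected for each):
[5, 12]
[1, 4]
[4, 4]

Accepted, Rejected, Rejected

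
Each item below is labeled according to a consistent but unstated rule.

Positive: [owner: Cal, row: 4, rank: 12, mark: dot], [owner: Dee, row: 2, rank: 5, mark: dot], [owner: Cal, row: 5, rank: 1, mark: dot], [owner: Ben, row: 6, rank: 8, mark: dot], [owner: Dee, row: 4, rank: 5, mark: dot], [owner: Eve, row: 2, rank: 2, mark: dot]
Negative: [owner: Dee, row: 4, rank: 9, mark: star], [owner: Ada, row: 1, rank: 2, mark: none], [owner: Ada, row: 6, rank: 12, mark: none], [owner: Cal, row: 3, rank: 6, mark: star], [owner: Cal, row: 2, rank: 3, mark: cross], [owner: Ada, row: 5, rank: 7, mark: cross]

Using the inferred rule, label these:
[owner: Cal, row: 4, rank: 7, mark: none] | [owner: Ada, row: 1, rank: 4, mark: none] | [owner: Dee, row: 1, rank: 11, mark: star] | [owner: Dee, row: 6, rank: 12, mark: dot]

Negative, Negative, Negative, Positive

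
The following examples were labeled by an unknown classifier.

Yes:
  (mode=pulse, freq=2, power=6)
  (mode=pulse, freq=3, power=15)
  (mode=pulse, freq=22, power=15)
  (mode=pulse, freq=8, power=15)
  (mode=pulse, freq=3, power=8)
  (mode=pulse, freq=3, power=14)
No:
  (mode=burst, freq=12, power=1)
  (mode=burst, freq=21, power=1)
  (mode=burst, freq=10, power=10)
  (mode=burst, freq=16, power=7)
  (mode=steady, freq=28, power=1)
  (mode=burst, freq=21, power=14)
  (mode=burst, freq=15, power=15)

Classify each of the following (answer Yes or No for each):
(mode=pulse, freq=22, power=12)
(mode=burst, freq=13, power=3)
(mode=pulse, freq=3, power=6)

All 'Yes' examples share one property — mode is pulse — and every 'No' example lacks it.
(mode=pulse, freq=22, power=12): mode is pulse — fits, so Yes. (mode=burst, freq=13, power=3): mode is burst — doesn't qualify, so No. (mode=pulse, freq=3, power=6): mode is pulse — fits, so Yes.

Yes, No, Yes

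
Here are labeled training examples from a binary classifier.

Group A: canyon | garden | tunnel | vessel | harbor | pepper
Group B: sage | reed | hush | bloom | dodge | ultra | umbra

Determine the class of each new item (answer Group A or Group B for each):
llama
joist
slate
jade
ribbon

Group B, Group B, Group B, Group B, Group A

The classifier is using: length 6.
llama: Group B (length 5).
joist: Group B (length 5).
slate: Group B (length 5).
jade: Group B (length 4).
ribbon: Group A (length 6).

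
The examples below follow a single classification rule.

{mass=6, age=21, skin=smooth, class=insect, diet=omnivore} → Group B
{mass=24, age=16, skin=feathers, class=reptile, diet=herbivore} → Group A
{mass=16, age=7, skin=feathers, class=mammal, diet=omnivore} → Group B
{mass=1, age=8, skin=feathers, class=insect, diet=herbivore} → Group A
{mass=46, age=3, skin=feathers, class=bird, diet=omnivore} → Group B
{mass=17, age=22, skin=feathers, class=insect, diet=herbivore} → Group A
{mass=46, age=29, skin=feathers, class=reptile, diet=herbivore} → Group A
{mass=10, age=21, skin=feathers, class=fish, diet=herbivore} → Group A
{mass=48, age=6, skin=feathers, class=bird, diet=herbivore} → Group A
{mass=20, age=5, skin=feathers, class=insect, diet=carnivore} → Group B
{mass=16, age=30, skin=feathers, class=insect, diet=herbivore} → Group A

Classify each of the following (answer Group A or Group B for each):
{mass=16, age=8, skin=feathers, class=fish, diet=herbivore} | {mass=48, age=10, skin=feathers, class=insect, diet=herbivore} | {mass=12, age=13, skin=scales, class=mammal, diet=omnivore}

Group A, Group A, Group B

The common property of the 'Group A' items is: diet is herbivore. No 'Group B' item has it.
{mass=16, age=8, skin=feathers, class=fish, diet=herbivore}: diet is herbivore — matches, so Group A. {mass=48, age=10, skin=feathers, class=insect, diet=herbivore}: diet is herbivore — matches, so Group A. {mass=12, age=13, skin=scales, class=mammal, diet=omnivore}: diet is omnivore — doesn't match, so Group B.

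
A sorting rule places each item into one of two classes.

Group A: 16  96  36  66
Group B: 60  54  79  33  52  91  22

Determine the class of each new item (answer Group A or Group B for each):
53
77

Group B, Group B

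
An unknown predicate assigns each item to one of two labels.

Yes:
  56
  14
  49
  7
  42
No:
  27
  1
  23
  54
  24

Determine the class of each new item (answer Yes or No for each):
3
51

No, No

'Yes' ⟺ multiple of 7.
No: 3, since 3 = 7·0 + 3. No: 51, since 51 = 7·7 + 2.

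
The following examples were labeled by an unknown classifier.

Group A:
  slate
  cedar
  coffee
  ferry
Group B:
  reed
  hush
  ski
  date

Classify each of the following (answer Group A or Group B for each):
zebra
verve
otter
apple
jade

Group A, Group A, Group A, Group A, Group B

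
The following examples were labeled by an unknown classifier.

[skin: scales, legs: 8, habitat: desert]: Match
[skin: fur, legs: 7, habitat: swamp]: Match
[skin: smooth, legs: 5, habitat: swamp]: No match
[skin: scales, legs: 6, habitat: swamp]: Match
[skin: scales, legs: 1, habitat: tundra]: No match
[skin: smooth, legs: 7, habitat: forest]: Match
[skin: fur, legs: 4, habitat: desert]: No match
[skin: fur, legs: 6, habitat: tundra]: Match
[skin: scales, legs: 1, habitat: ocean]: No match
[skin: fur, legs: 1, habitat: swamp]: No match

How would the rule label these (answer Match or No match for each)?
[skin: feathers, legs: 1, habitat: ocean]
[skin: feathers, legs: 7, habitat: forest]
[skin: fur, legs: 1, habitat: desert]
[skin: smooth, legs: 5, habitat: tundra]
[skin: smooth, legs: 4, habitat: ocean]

Every 'Match' example satisfies: legs ≥ 6. None of the 'No match' examples do.
[skin: feathers, legs: 1, habitat: ocean]: legs = 1, lacks this property → No match. [skin: feathers, legs: 7, habitat: forest]: legs = 7, meets the rule → Match. [skin: fur, legs: 1, habitat: desert]: legs = 1, lacks this property → No match. [skin: smooth, legs: 5, habitat: tundra]: legs = 5, lacks this property → No match. [skin: smooth, legs: 4, habitat: ocean]: legs = 4, lacks this property → No match.

No match, Match, No match, No match, No match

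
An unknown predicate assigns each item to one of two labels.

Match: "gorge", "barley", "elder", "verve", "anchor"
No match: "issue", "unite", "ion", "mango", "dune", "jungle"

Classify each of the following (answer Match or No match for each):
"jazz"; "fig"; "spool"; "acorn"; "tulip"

No match, No match, No match, Match, No match

The distinguishing property — contains 'r' — holds for all the 'Match' cases and none of the 'No match' cases.
"jazz": No match (no 'r'). "fig": No match (no 'r'). "spool": No match (no 'r'). "acorn": Match (has 'r'). "tulip": No match (no 'r').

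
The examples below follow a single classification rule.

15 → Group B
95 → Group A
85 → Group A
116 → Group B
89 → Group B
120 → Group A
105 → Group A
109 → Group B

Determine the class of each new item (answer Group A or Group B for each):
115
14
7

Group A, Group B, Group B

The common property of the 'Group A' items is: multiple of 5 AND at least 85. No 'Group B' item has it.
115: 115 = 5·23, 115 ≥ 85 — matches, so Group A. 14: 14 = 5·2 + 4, 14 < 85 — does not pass, so Group B. 7: 7 = 5·1 + 2, 7 < 85 — does not pass, so Group B.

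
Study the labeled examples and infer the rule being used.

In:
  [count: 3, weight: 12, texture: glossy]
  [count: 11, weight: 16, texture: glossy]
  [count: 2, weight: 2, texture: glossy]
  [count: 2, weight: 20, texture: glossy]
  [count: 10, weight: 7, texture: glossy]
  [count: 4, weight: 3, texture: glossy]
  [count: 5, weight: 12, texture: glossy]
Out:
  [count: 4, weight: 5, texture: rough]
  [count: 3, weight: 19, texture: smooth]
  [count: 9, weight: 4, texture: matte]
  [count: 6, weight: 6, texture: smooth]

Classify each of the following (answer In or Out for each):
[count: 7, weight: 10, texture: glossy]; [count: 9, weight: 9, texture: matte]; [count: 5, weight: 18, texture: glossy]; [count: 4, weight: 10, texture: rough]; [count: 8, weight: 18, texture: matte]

In, Out, In, Out, Out

Checking candidate rules against both groups, what survives is: texture is glossy.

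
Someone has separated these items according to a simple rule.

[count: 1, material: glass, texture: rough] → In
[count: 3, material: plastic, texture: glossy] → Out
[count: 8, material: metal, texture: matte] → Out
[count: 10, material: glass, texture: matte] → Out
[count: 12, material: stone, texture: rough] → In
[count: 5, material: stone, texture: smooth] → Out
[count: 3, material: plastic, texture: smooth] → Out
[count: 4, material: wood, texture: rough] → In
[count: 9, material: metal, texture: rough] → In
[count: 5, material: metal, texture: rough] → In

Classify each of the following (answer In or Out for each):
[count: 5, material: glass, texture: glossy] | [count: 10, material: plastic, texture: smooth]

Out, Out

A rule that fits every label: texture is rough — true of each 'In' example, false of each 'Out' one.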